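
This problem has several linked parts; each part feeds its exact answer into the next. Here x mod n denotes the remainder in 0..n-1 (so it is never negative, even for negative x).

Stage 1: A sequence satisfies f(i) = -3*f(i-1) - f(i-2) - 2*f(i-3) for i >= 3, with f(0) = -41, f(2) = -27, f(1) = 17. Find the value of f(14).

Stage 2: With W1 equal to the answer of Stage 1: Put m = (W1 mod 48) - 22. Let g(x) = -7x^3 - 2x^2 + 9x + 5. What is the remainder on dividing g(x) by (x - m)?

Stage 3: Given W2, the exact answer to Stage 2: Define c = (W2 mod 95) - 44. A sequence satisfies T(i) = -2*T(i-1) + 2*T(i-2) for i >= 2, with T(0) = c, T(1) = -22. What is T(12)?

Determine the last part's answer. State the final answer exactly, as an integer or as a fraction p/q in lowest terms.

1134784

Stage 1: f(3) = -3*(-27) - 1*(17) - 2*(-41) = 146; iterating: f(3)=146, f(4)=-445, f(5)=1243, f(6)=-3576, f(7)=10375, f(8)=-30035, f(9)=86882, f(10)=-251361, f(11)=727271, f(12)=-2104216, f(13)=6088099, f(14)=-17614623; answer -17614623
Stage 2: W1 = -17614623; m = 11; remainder = value at the root: -7*(11)^3 - 2*(11)^2 + 9*(11)^1 + 5 = (-9317) + (-242) + (99) + (5) = -9455; answer -9455
Stage 3: W2 = -9455; c = 1; T(2) = -2*(-22) + 2*(1) = 46; iterating: T(2)=46, T(3)=-136, T(4)=364, T(5)=-1000, T(6)=2728, T(7)=-7456, T(8)=20368, T(9)=-55648, T(10)=152032, T(11)=-415360, T(12)=1134784; answer 1134784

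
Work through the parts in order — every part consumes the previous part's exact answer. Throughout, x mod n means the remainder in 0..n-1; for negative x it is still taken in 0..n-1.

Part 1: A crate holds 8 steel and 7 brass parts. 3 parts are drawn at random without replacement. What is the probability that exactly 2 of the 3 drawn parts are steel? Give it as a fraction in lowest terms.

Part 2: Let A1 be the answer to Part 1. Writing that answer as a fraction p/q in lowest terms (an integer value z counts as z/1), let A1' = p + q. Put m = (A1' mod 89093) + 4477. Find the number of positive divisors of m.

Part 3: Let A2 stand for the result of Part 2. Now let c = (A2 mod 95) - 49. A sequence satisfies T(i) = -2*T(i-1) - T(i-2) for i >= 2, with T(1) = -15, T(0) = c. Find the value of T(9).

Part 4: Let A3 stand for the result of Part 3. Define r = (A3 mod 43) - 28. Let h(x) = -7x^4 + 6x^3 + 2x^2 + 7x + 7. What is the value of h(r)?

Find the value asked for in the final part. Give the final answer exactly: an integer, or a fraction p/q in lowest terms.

Part 1: total draws C(15,3) = 455; favorable C(8,2)*C(7,1) = 196; P = 28/65; answer 28/65
Part 2: A1 = 28/65; threaded value p + q = 93; m = 4570; 4570 = 2 * 5 * 457; number of divisors = (1+1) * (1+1) * (1+1) = 8; answer 8
Part 3: A2 = 8; c = -41; T(2) = -2*(-15) - 1*(-41) = 71; iterating: T(2)=71, T(3)=-127, T(4)=183, T(5)=-239, T(6)=295, T(7)=-351, T(8)=407, T(9)=-463; answer -463
Part 4: A3 = -463; r = -18; -7*(-18)^4 + 6*(-18)^3 + 2*(-18)^2 + 7*(-18)^1 + 7 = (-734832) + (-34992) + (648) + (-126) + (7) = -769295; answer -769295

-769295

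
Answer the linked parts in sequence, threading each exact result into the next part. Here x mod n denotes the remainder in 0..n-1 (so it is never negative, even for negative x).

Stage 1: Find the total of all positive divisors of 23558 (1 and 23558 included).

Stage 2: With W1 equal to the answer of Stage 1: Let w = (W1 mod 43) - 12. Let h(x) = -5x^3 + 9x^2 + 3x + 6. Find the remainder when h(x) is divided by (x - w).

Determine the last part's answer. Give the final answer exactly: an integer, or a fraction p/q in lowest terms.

-72419

Stage 1: 23558 = 2 * 11779; sigma = (1 + 2) * (1 + 11779) = 3 * 11780 = 35340; answer 35340
Stage 2: W1 = 35340; w = 25; remainder = value at the root: -5*(25)^3 + 9*(25)^2 + 3*(25)^1 + 6 = (-78125) + (5625) + (75) + (6) = -72419; answer -72419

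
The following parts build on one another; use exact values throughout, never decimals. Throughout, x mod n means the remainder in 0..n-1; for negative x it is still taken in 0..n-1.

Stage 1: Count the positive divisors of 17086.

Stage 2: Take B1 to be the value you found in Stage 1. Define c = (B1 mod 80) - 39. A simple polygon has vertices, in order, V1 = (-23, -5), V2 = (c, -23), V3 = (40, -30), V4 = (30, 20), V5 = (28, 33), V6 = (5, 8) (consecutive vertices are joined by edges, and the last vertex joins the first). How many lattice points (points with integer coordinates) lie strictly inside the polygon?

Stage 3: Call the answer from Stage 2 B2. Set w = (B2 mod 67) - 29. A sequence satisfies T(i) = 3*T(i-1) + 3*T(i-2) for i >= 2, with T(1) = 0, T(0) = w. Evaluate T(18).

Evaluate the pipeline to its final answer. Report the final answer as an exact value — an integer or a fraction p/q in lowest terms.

90451651860

Stage 1: 17086 = 2 * 8543; number of divisors = (1+1) * (1+1) = 4; answer 4
Stage 2: B1 = 4; c = -35; cross terms: (-23*-23 - -35*-5)=354, (-35*-30 - 40*-23)=1970, (40*20 - 30*-30)=1700, (30*33 - 28*20)=430, (28*8 - 5*33)=59, (5*-5 - -23*8)=159; twice the area = |4672| = 4672; area = 2336; boundary points = 6 + 1 + 10 + 1 + 1 + 1 = 20; strictly interior points = area - boundary/2 + 1 = 2327; answer 2327
Stage 3: B2 = 2327; w = 20; T(2) = 3*(0) + 3*(20) = 60; iterating: T(2)=60, T(3)=180, T(4)=720, T(5)=2700, T(6)=10260, T(7)=38880, T(8)=147420, T(9)=558900, T(10)=2118960, T(11)=8033580, T(12)=30457620, T(13)=115473600, T(14)=437793660, T(15)=1659801780, T(16)=6292786320, T(17)=23857764300, T(18)=90451651860; answer 90451651860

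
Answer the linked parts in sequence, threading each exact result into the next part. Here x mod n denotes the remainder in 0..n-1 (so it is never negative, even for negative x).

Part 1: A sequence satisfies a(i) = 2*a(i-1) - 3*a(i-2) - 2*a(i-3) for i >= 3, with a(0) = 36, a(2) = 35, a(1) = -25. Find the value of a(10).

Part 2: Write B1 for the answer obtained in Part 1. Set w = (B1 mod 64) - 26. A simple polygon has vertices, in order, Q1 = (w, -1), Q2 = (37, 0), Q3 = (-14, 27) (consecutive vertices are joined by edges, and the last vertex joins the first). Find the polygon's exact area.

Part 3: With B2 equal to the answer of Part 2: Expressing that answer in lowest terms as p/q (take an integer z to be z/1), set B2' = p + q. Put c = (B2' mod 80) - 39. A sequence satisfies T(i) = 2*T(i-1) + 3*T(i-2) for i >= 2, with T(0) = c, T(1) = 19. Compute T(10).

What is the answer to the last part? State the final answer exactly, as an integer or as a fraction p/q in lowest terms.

Part 1: a(3) = 2*(35) - 3*(-25) - 2*(36) = 73; iterating: a(3)=73, a(4)=91, a(5)=-107, a(6)=-633, a(7)=-1127, a(8)=-141, a(9)=4365, a(10)=11407; answer 11407
Part 2: B1 = 11407; w = -11; cross terms: (-11*0 - 37*-1)=37, (37*27 - -14*0)=999, (-14*-1 - -11*27)=311; twice the area = |1347| = 1347; area = 1347/2; answer 1347/2
Part 3: B2 = 1347/2; threaded value p + q = 1349; c = 30; T(2) = 2*(19) + 3*(30) = 128; iterating: T(2)=128, T(3)=313, T(4)=1010, T(5)=2959, T(6)=8948, T(7)=26773, T(8)=80390, T(9)=241099, T(10)=723368; answer 723368

723368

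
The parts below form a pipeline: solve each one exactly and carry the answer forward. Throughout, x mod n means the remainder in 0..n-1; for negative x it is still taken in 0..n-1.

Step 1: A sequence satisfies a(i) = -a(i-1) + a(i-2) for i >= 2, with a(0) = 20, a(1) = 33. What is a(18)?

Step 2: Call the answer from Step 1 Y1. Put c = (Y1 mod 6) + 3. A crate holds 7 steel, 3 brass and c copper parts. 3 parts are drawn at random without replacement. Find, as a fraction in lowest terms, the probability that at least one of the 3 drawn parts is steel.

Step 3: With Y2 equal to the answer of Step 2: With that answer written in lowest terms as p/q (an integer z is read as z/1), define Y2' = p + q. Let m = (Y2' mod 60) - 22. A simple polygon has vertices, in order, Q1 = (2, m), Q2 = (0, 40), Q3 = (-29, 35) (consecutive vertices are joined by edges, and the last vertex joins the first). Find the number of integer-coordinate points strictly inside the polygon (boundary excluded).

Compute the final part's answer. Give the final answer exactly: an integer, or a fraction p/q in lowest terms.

Step 1: a(2) = -1*(33) + 1*(20) = -13; iterating: a(2)=-13, a(3)=46, a(4)=-59, a(5)=105, a(6)=-164, a(7)=269, a(8)=-433, a(9)=702, a(10)=-1135, a(11)=1837, a(12)=-2972, a(13)=4809, a(14)=-7781, a(15)=12590, a(16)=-20371, a(17)=32961, a(18)=-53332; answer -53332
Step 2: Y1 = -53332; c = 5; total draws C(15,3) = 455; complement C(8,3) = 56; favorable 455 - 56 = 399; P = 57/65; answer 57/65
Step 3: Y2 = 57/65; threaded value p + q = 122; m = -20; cross terms: (2*40 - 0*-20)=80, (0*35 - -29*40)=1160, (-29*-20 - 2*35)=510; twice the area = |1750| = 1750; area = 875; boundary points = 2 + 1 + 1 = 4; strictly interior points = area - boundary/2 + 1 = 874; answer 874

874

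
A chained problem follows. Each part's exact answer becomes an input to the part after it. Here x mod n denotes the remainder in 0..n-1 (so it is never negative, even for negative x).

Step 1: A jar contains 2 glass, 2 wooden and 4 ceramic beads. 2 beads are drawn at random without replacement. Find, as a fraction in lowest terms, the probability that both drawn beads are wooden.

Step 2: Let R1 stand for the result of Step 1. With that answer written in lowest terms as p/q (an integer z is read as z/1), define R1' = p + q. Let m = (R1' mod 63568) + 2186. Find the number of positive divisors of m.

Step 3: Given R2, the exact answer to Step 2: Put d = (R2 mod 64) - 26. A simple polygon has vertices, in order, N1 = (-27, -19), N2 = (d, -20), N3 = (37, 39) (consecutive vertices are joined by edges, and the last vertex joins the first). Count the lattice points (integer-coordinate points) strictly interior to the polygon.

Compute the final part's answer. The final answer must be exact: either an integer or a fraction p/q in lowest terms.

Step 1: total draws C(8,2) = 28; favorable C(2,2) = 1; P = 1/28; answer 1/28
Step 2: R1 = 1/28; threaded value p + q = 29; m = 2215; 2215 = 5 * 443; number of divisors = (1+1) * (1+1) = 4; answer 4
Step 3: R2 = 4; d = -22; cross terms: (-27*-20 - -22*-19)=122, (-22*39 - 37*-20)=-118, (37*-19 - -27*39)=350; twice the area = |354| = 354; area = 177; boundary points = 1 + 59 + 2 = 62; strictly interior points = area - boundary/2 + 1 = 147; answer 147

147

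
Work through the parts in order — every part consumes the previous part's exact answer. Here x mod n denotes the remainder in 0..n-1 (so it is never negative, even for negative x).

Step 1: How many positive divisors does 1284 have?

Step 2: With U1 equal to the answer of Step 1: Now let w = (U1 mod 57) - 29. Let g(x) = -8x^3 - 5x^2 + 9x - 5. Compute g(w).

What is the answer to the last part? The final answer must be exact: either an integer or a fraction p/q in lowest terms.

Step 1: 1284 = 2^2 * 3 * 107; number of divisors = (2+1) * (1+1) * (1+1) = 12; answer 12
Step 2: U1 = 12; w = -17; -8*(-17)^3 - 5*(-17)^2 + 9*(-17)^1 - 5 = (39304) + (-1445) + (-153) + (-5) = 37701; answer 37701

37701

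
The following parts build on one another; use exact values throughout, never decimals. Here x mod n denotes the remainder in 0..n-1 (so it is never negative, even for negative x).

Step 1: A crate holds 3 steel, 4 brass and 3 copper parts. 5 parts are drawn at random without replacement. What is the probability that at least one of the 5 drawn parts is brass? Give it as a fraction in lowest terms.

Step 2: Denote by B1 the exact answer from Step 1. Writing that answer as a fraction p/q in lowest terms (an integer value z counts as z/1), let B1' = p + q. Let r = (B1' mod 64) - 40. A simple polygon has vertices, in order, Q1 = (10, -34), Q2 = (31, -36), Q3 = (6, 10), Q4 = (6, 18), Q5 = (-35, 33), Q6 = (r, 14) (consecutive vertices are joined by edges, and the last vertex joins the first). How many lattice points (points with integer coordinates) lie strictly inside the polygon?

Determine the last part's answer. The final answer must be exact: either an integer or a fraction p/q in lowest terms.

Step 1: total draws C(10,5) = 252; complement C(6,5) = 6; favorable 252 - 6 = 246; P = 41/42; answer 41/42
Step 2: B1 = 41/42; threaded value p + q = 83; r = -21; cross terms: (10*-36 - 31*-34)=694, (31*10 - 6*-36)=526, (6*18 - 6*10)=48, (6*33 - -35*18)=828, (-35*14 - -21*33)=203, (-21*-34 - 10*14)=574; twice the area = |2873| = 2873; area = 2873/2; boundary points = 1 + 1 + 8 + 1 + 1 + 1 = 13; strictly interior points = area - boundary/2 + 1 = 1431; answer 1431

1431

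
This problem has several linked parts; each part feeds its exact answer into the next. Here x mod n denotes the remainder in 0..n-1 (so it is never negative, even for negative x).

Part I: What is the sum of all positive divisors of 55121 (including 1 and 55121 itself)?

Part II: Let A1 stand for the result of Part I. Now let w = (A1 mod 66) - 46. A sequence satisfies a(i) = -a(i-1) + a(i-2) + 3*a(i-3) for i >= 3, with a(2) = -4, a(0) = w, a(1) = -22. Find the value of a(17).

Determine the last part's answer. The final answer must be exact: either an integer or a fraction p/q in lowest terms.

10874

Part I: 55121 = 11 * 5011; sigma = (1 + 11) * (1 + 5011) = 12 * 5012 = 60144; answer 60144
Part II: A1 = 60144; w = -28; a(3) = -1*(-4) + 1*(-22) + 3*(-28) = -102; iterating: a(3)=-102, a(4)=32, a(5)=-146, a(6)=-128, a(7)=78, a(8)=-644, a(9)=338, a(10)=-748, a(11)=-846, a(12)=1112, a(13)=-4202, a(14)=2776, a(15)=-3642, a(16)=-6188, a(17)=10874; answer 10874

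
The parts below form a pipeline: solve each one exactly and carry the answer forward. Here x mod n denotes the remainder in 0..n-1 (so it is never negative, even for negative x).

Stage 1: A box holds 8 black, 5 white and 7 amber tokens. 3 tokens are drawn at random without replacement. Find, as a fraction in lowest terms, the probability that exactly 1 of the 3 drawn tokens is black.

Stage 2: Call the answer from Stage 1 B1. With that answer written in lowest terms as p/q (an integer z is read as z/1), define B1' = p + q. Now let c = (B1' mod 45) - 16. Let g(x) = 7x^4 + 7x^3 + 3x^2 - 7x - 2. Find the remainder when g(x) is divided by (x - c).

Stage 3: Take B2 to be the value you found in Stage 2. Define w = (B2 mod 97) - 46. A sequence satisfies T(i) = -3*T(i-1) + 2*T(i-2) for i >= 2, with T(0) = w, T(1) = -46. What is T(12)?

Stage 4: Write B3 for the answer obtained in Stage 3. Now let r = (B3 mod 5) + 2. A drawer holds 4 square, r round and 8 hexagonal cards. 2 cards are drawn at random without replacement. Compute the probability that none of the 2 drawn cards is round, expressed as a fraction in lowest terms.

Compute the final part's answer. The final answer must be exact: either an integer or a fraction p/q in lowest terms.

Stage 1: total draws C(20,3) = 1140; favorable C(8,1)*C(12,2) = 528; P = 44/95; answer 44/95
Stage 2: B1 = 44/95; threaded value p + q = 139; c = -12; remainder = value at the root: 7*(-12)^4 + 7*(-12)^3 + 3*(-12)^2 - 7*(-12)^1 - 2 = (145152) + (-12096) + (432) + (84) + (-2) = 133570; answer 133570
Stage 3: B2 = 133570; w = -45; T(2) = -3*(-46) + 2*(-45) = 48; iterating: T(2)=48, T(3)=-236, T(4)=804, T(5)=-2884, T(6)=10260, T(7)=-36548, T(8)=130164, T(9)=-463588, T(10)=1651092, T(11)=-5880452, T(12)=20943540; answer 20943540
Stage 4: B3 = 20943540; r = 2; total draws C(14,2) = 91; favorable C(12,2) = 66; P = 66/91; answer 66/91

66/91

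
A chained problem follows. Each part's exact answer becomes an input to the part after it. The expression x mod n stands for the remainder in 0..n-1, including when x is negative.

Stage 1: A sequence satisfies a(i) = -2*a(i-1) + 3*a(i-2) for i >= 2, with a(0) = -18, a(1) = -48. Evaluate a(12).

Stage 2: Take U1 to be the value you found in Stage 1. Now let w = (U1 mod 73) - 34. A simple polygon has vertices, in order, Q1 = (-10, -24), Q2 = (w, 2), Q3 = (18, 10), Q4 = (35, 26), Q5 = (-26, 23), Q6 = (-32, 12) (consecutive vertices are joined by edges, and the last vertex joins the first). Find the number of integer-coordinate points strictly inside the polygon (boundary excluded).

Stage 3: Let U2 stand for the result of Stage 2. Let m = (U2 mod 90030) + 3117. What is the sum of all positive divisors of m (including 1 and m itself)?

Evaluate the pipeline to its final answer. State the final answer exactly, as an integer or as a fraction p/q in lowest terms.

Stage 1: a(2) = -2*(-48) + 3*(-18) = 42; iterating: a(2)=42, a(3)=-228, a(4)=582, a(5)=-1848, a(6)=5442, a(7)=-16428, a(8)=49182, a(9)=-147648, a(10)=442842, a(11)=-1328628, a(12)=3985782; answer 3985782
Stage 2: U1 = 3985782; w = 21; cross terms: (-10*2 - 21*-24)=484, (21*10 - 18*2)=174, (18*26 - 35*10)=118, (35*23 - -26*26)=1481, (-26*12 - -32*23)=424, (-32*-24 - -10*12)=888; twice the area = |3569| = 3569; area = 3569/2; boundary points = 1 + 1 + 1 + 1 + 1 + 2 = 7; strictly interior points = area - boundary/2 + 1 = 1782; answer 1782
Stage 3: U2 = 1782; m = 4899; 4899 = 3 * 23 * 71; sigma = (1 + 3) * (1 + 23) * (1 + 71) = 4 * 24 * 72 = 6912; answer 6912

6912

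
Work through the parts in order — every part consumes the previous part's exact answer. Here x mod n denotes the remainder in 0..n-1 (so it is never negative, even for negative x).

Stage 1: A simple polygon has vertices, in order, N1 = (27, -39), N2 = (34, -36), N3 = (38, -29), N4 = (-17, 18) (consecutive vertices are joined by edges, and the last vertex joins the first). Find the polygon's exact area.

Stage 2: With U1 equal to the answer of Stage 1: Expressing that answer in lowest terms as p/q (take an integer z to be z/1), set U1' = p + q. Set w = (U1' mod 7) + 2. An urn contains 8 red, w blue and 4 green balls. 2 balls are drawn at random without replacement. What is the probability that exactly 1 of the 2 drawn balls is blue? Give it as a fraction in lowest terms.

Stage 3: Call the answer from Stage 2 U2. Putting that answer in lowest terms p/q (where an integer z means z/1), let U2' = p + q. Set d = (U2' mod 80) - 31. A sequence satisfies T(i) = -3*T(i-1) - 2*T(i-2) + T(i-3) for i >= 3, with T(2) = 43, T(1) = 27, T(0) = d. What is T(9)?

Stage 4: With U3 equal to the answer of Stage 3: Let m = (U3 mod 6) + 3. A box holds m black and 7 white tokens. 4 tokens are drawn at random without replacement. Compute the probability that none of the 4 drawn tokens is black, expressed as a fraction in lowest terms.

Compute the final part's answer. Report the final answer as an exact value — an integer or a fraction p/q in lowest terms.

1/39

Stage 1: cross terms: (27*-36 - 34*-39)=354, (34*-29 - 38*-36)=382, (38*18 - -17*-29)=191, (-17*-39 - 27*18)=177; twice the area = |1104| = 1104; area = 552; answer 552
Stage 2: U1 = 552; threaded value p + q = 553; w = 2; total draws C(14,2) = 91; favorable C(2,1)*C(12,1) = 24; P = 24/91; answer 24/91
Stage 3: U2 = 24/91; threaded value p + q = 115; d = 4; T(3) = -3*(43) - 2*(27) + 1*(4) = -179; iterating: T(3)=-179, T(4)=478, T(5)=-1033, T(6)=1964, T(7)=-3348, T(8)=5083, T(9)=-6589; answer -6589
Stage 4: U3 = -6589; m = 8; total draws C(15,4) = 1365; favorable C(7,4) = 35; P = 1/39; answer 1/39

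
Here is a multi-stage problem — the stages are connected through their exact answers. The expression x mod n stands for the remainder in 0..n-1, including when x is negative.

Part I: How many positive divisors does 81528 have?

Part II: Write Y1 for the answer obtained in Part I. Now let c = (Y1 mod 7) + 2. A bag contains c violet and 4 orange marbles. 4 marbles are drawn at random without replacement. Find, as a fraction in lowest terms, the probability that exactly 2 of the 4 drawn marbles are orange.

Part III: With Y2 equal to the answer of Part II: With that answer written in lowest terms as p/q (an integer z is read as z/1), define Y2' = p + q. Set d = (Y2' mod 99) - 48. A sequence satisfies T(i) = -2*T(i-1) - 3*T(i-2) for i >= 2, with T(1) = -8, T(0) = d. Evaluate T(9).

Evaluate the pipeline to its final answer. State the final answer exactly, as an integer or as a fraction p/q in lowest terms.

-6968

Part I: 81528 = 2^3 * 3 * 43 * 79; number of divisors = (3+1) * (1+1) * (1+1) * (1+1) = 32; answer 32
Part II: Y1 = 32; c = 6; total draws C(10,4) = 210; favorable C(4,2)*C(6,2) = 90; P = 3/7; answer 3/7
Part III: Y2 = 3/7; threaded value p + q = 10; d = -38; T(2) = -2*(-8) - 3*(-38) = 130; iterating: T(2)=130, T(3)=-236, T(4)=82, T(5)=544, T(6)=-1334, T(7)=1036, T(8)=1930, T(9)=-6968; answer -6968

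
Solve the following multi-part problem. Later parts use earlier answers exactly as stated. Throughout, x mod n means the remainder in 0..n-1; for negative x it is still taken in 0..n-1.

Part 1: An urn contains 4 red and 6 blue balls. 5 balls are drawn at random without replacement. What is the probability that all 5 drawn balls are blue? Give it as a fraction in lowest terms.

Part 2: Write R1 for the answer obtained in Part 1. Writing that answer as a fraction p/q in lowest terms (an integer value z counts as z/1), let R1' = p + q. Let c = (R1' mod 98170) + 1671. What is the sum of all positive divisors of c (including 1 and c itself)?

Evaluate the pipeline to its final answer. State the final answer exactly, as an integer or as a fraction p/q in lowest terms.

Part 1: total draws C(10,5) = 252; favorable C(6,5) = 6; P = 1/42; answer 1/42
Part 2: R1 = 1/42; threaded value p + q = 43; c = 1714; 1714 = 2 * 857; sigma = (1 + 2) * (1 + 857) = 3 * 858 = 2574; answer 2574

2574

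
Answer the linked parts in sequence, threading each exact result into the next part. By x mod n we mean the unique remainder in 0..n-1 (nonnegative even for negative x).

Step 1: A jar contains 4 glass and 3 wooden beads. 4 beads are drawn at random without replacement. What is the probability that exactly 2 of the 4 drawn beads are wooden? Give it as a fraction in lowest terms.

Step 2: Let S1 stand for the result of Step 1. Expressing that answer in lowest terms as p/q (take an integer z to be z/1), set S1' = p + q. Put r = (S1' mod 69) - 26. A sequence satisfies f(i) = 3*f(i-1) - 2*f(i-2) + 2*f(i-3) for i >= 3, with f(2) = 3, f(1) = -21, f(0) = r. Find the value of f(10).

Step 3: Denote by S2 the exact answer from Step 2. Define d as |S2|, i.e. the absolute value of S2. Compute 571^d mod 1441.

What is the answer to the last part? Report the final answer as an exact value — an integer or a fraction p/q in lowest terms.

Step 1: total draws C(7,4) = 35; favorable C(3,2)*C(4,2) = 18; P = 18/35; answer 18/35
Step 2: S1 = 18/35; threaded value p + q = 53; r = 27; f(3) = 3*(3) - 2*(-21) + 2*(27) = 105; iterating: f(3)=105, f(4)=267, f(5)=597, f(6)=1467, f(7)=3741, f(8)=9483, f(9)=23901, f(10)=60219; answer 60219
Step 3: S2 = 60219; d = 60219; squarings mod 1441: 571^1=571, 571^2=375, 571^4=848, 571^8=45, 571^16=584, 571^32=980, 571^64=694, 571^128=342, 571^256=243, 571^512=1409, 571^1024=1024, 571^2048=969, 571^4096=870, 571^8192=375, 571^16384=848, 571^32768=45; 571^60219 = 571^1 * 571^2 * 571^8 * 571^16 * 571^32 * 571^256 * 571^512 * 571^2048 * 571^8192 * 571^16384 * 571^32768 = 857 (mod 1441); answer 857

857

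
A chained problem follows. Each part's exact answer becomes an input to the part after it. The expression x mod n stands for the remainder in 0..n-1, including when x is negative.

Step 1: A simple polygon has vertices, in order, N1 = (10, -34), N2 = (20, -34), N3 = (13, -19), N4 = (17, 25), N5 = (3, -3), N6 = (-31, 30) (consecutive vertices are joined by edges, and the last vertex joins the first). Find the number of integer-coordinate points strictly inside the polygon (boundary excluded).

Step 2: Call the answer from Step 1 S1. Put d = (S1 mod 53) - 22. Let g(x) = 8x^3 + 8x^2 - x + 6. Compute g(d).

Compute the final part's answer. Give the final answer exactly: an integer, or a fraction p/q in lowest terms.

2016

Step 1: cross terms: (10*-34 - 20*-34)=340, (20*-19 - 13*-34)=62, (13*25 - 17*-19)=648, (17*-3 - 3*25)=-126, (3*30 - -31*-3)=-3, (-31*-34 - 10*30)=754; twice the area = |1675| = 1675; area = 1675/2; boundary points = 10 + 1 + 4 + 14 + 1 + 1 = 31; strictly interior points = area - boundary/2 + 1 = 823; answer 823
Step 2: S1 = 823; d = 6; 8*(6)^3 + 8*(6)^2 - 1*(6)^1 + 6 = (1728) + (288) + (-6) + (6) = 2016; answer 2016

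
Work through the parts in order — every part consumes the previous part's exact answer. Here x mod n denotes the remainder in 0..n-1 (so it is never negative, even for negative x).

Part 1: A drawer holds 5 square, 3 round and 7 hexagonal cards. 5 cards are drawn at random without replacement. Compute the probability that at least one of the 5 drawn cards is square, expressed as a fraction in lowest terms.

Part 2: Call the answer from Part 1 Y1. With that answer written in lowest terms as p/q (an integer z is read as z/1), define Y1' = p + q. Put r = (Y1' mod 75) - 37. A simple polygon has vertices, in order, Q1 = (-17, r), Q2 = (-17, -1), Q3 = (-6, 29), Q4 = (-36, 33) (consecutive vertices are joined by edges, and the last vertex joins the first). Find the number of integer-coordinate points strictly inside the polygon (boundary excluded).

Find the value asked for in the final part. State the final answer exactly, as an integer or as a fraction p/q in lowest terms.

Part 1: total draws C(15,5) = 3003; complement C(10,5) = 252; favorable 3003 - 252 = 2751; P = 131/143; answer 131/143
Part 2: Y1 = 131/143; threaded value p + q = 274; r = 12; cross terms: (-17*-1 - -17*12)=221, (-17*29 - -6*-1)=-499, (-6*33 - -36*29)=846, (-36*12 - -17*33)=129; twice the area = |697| = 697; area = 697/2; boundary points = 13 + 1 + 2 + 1 = 17; strictly interior points = area - boundary/2 + 1 = 341; answer 341

341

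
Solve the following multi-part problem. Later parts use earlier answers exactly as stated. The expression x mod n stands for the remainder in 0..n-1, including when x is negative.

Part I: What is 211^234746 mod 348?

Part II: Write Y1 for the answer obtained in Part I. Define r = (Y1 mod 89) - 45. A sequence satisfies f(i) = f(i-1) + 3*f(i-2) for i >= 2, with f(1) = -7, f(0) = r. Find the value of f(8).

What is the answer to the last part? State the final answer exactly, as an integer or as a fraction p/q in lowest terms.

3719

Part I: squarings mod 348: 211^1=211, 211^2=325, 211^4=181, 211^8=49, 211^16=313, 211^32=181, 211^64=49, 211^128=313, 211^256=181, 211^512=49, 211^1024=313, 211^2048=181, 211^4096=49, 211^8192=313, 211^16384=181, 211^32768=49, 211^65536=313, 211^131072=181; 211^234746 = 211^2 * 211^8 * 211^16 * 211^32 * 211^64 * 211^128 * 211^1024 * 211^4096 * 211^32768 * 211^65536 * 211^131072 = 241 (mod 348); answer 241
Part II: Y1 = 241; r = 18; f(2) = 1*(-7) + 3*(18) = 47; iterating: f(2)=47, f(3)=26, f(4)=167, f(5)=245, f(6)=746, f(7)=1481, f(8)=3719; answer 3719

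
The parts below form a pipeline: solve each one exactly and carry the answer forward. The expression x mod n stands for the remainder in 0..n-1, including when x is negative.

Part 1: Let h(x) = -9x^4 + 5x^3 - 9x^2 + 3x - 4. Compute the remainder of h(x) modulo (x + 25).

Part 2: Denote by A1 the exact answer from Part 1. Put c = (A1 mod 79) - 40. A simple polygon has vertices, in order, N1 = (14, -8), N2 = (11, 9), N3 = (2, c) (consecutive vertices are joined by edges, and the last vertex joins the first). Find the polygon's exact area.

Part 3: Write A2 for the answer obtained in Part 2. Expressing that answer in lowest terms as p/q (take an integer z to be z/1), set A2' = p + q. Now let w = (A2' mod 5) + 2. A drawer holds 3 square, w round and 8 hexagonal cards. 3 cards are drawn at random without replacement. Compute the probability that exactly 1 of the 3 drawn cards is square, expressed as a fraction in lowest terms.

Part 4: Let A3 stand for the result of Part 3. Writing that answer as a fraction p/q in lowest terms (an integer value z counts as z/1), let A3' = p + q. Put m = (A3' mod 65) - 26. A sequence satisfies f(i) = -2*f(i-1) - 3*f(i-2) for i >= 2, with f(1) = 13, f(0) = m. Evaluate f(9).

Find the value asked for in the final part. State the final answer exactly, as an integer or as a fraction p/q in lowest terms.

-2243

Part 1: remainder = value at the root: -9*(-25)^4 + 5*(-25)^3 - 9*(-25)^2 + 3*(-25)^1 - 4 = (-3515625) + (-78125) + (-5625) + (-75) + (-4) = -3599454; answer -3599454
Part 2: A1 = -3599454; c = -17; cross terms: (14*9 - 11*-8)=214, (11*-17 - 2*9)=-205, (2*-8 - 14*-17)=222; twice the area = |231| = 231; area = 231/2; answer 231/2
Part 3: A2 = 231/2; threaded value p + q = 233; w = 5; total draws C(16,3) = 560; favorable C(3,1)*C(13,2) = 234; P = 117/280; answer 117/280
Part 4: A3 = 117/280; threaded value p + q = 397; m = -19; f(2) = -2*(13) - 3*(-19) = 31; iterating: f(2)=31, f(3)=-101, f(4)=109, f(5)=85, f(6)=-497, f(7)=739, f(8)=13, f(9)=-2243; answer -2243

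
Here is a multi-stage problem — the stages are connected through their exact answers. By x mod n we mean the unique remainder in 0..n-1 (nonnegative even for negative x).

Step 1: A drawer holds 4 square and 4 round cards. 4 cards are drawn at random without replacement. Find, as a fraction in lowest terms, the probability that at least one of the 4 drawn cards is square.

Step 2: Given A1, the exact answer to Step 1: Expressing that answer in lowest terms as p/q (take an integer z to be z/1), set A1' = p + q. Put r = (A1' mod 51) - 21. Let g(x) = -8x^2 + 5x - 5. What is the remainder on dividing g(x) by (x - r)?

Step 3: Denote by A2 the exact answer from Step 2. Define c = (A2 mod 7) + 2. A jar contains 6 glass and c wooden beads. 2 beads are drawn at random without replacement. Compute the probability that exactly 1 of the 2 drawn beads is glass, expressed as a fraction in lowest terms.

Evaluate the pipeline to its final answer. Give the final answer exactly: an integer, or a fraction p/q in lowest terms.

1/2

Step 1: total draws C(8,4) = 70; complement C(4,4) = 1; favorable 70 - 1 = 69; P = 69/70; answer 69/70
Step 2: A1 = 69/70; threaded value p + q = 139; r = 16; remainder = value at the root: -8*(16)^2 + 5*(16)^1 - 5 = (-2048) + (80) + (-5) = -1973; answer -1973
Step 3: A2 = -1973; c = 3; total draws C(9,2) = 36; favorable C(6,1)*C(3,1) = 18; P = 1/2; answer 1/2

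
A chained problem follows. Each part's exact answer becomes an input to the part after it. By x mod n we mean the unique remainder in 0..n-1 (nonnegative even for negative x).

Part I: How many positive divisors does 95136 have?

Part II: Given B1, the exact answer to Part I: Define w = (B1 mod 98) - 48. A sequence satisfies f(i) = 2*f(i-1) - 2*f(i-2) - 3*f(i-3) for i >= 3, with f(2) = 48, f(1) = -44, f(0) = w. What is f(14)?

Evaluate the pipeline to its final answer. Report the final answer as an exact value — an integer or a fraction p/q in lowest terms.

Part I: 95136 = 2^5 * 3 * 991; number of divisors = (5+1) * (1+1) * (1+1) = 24; answer 24
Part II: B1 = 24; w = -24; f(3) = 2*(48) - 2*(-44) - 3*(-24) = 256; iterating: f(3)=256, f(4)=548, f(5)=440, f(6)=-984, f(7)=-4492, f(8)=-8336, f(9)=-4736, f(10)=20676, f(11)=75832, f(12)=124520, f(13)=35348, f(14)=-405840; answer -405840

-405840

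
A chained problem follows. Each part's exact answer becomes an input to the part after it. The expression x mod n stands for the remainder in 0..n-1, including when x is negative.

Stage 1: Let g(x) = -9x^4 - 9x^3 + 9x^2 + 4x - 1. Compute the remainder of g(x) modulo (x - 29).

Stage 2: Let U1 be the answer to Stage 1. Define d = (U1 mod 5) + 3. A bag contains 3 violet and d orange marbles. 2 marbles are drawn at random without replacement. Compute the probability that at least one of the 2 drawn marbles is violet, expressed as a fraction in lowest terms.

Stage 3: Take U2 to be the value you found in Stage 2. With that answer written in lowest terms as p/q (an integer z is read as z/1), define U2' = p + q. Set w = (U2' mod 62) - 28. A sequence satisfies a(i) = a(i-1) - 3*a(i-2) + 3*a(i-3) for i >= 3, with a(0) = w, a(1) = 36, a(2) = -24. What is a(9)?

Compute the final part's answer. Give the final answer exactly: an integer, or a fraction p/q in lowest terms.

3696

Stage 1: remainder = value at the root: -9*(29)^4 - 9*(29)^3 + 9*(29)^2 + 4*(29)^1 - 1 = (-6365529) + (-219501) + (7569) + (116) + (-1) = -6577346; answer -6577346
Stage 2: U1 = -6577346; d = 7; total draws C(10,2) = 45; complement C(7,2) = 21; favorable 45 - 21 = 24; P = 8/15; answer 8/15
Stage 3: U2 = 8/15; threaded value p + q = 23; w = -5; a(3) = 1*(-24) - 3*(36) + 3*(-5) = -147; iterating: a(3)=-147, a(4)=33, a(5)=402, a(6)=-138, a(7)=-1245, a(8)=375, a(9)=3696; answer 3696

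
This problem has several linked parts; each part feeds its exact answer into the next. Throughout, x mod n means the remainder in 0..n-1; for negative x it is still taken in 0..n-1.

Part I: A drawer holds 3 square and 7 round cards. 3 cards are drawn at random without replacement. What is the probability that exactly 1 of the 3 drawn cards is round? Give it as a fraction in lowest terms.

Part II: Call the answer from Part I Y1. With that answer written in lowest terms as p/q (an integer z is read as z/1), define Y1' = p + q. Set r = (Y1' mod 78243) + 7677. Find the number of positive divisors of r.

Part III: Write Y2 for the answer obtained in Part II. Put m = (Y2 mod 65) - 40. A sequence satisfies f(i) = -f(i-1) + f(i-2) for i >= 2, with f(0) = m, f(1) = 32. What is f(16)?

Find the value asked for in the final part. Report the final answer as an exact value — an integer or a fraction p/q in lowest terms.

-52324

Part I: total draws C(10,3) = 120; favorable C(7,1)*C(3,2) = 21; P = 7/40; answer 7/40
Part II: Y1 = 7/40; threaded value p + q = 47; r = 7724; 7724 = 2^2 * 1931; number of divisors = (2+1) * (1+1) = 6; answer 6
Part III: Y2 = 6; m = -34; f(2) = -1*(32) + 1*(-34) = -66; iterating: f(2)=-66, f(3)=98, f(4)=-164, f(5)=262, f(6)=-426, f(7)=688, f(8)=-1114, f(9)=1802, f(10)=-2916, f(11)=4718, f(12)=-7634, f(13)=12352, f(14)=-19986, f(15)=32338, f(16)=-52324; answer -52324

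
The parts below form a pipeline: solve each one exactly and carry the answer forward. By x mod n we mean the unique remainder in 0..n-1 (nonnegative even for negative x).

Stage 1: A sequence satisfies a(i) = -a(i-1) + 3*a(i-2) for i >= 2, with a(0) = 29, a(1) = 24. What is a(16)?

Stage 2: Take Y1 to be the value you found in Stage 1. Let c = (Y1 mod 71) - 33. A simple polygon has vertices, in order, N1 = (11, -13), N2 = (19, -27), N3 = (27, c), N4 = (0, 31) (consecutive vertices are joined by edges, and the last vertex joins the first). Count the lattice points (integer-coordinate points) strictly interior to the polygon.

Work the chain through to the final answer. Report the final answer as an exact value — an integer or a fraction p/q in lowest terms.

Stage 1: a(2) = -1*(24) + 3*(29) = 63; iterating: a(2)=63, a(3)=9, a(4)=180, a(5)=-153, a(6)=693, a(7)=-1152, a(8)=3231, a(9)=-6687, a(10)=16380, a(11)=-36441, a(12)=85581, a(13)=-194904, a(14)=451647, a(15)=-1036359, a(16)=2391300; answer 2391300
Stage 2: Y1 = 2391300; c = -13; cross terms: (11*-27 - 19*-13)=-50, (19*-13 - 27*-27)=482, (27*31 - 0*-13)=837, (0*-13 - 11*31)=-341; twice the area = |928| = 928; area = 464; boundary points = 2 + 2 + 1 + 11 = 16; strictly interior points = area - boundary/2 + 1 = 457; answer 457

457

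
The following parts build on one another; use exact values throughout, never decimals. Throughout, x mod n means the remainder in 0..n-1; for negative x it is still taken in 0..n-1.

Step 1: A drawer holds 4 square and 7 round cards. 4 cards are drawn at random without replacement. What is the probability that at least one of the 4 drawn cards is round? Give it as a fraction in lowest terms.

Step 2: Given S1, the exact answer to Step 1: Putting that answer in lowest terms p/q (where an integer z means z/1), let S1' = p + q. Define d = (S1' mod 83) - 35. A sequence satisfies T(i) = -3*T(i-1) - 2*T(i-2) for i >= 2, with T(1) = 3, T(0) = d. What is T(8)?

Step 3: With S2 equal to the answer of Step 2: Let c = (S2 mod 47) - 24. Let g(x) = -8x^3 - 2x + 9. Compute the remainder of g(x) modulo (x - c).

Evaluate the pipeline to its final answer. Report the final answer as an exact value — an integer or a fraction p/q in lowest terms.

Step 1: total draws C(11,4) = 330; complement C(4,4) = 1; favorable 330 - 1 = 329; P = 329/330; answer 329/330
Step 2: S1 = 329/330; threaded value p + q = 659; d = 43; T(2) = -3*(3) - 2*(43) = -95; iterating: T(2)=-95, T(3)=279, T(4)=-647, T(5)=1383, T(6)=-2855, T(7)=5799, T(8)=-11687; answer -11687
Step 3: S2 = -11687; c = -8; remainder = value at the root: -8*(-8)^3 - 2*(-8)^1 + 9 = (4096) + (16) + (9) = 4121; answer 4121

4121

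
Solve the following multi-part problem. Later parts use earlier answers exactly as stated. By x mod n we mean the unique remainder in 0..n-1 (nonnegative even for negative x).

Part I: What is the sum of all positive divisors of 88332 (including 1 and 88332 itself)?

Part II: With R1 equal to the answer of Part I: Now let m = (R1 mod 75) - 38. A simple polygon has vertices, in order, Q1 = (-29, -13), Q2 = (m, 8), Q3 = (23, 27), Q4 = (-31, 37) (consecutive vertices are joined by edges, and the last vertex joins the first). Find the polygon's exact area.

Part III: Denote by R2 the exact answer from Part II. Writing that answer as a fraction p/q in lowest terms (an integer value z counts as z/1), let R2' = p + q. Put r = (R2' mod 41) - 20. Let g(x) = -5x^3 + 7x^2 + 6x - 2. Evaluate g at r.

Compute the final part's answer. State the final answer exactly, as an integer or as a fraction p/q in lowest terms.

-56

Part I: 88332 = 2^2 * 3 * 17 * 433; sigma = (1 + 2 + 4) * (1 + 3) * (1 + 17) * (1 + 433) = 7 * 4 * 18 * 434 = 218736; answer 218736
Part II: R1 = 218736; m = -2; cross terms: (-29*8 - -2*-13)=-258, (-2*27 - 23*8)=-238, (23*37 - -31*27)=1688, (-31*-13 - -29*37)=1476; twice the area = |2668| = 2668; area = 1334; answer 1334
Part III: R2 = 1334; threaded value p + q = 1335; r = 3; -5*(3)^3 + 7*(3)^2 + 6*(3)^1 - 2 = (-135) + (63) + (18) + (-2) = -56; answer -56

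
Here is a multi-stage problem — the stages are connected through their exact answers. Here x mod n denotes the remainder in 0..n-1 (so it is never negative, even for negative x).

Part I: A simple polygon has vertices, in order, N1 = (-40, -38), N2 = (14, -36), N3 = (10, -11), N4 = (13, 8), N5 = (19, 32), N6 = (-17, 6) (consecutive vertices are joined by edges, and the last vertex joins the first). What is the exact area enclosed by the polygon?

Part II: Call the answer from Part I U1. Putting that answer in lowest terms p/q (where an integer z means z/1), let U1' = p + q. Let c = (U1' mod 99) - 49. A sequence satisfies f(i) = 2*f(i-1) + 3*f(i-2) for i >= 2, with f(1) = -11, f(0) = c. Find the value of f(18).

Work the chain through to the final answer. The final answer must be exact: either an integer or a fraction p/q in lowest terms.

-677985850

Part I: cross terms: (-40*-36 - 14*-38)=1972, (14*-11 - 10*-36)=206, (10*8 - 13*-11)=223, (13*32 - 19*8)=264, (19*6 - -17*32)=658, (-17*-38 - -40*6)=886; twice the area = |4209| = 4209; area = 4209/2; answer 4209/2
Part II: U1 = 4209/2; threaded value p + q = 4211; c = 4; f(2) = 2*(-11) + 3*(4) = -10; iterating: f(2)=-10, f(3)=-53, f(4)=-136, f(5)=-431, f(6)=-1270, f(7)=-3833, f(8)=-11476, f(9)=-34451, f(10)=-103330, f(11)=-310013, f(12)=-930016, f(13)=-2790071, f(14)=-8370190, f(15)=-25110593, f(16)=-75331756, f(17)=-225995291, f(18)=-677985850; answer -677985850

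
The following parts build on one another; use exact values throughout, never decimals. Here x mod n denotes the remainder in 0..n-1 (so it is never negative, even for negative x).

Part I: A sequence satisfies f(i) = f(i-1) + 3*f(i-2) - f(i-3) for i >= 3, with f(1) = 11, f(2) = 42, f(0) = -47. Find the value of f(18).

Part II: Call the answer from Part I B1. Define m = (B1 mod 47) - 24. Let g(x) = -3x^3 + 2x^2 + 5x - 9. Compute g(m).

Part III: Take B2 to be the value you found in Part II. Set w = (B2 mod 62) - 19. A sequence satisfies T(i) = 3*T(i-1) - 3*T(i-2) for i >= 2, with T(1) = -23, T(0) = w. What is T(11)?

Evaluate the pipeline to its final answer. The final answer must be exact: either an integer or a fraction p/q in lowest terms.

Part I: f(3) = 1*(42) + 3*(11) - 1*(-47) = 122; iterating: f(3)=122, f(4)=237, f(5)=561, f(6)=1150, f(7)=2596, f(8)=5485, f(9)=12123, f(10)=25982, f(11)=56866, f(12)=122689, f(13)=267305, f(14)=578506, f(15)=1257732, f(16)=2725945, f(17)=5920635, f(18)=12840738; answer 12840738
Part II: B1 = 12840738; m = -15; -3*(-15)^3 + 2*(-15)^2 + 5*(-15)^1 - 9 = (10125) + (450) + (-75) + (-9) = 10491; answer 10491
Part III: B2 = 10491; w = -6; T(2) = 3*(-23) - 3*(-6) = -51; iterating: T(2)=-51, T(3)=-84, T(4)=-99, T(5)=-45, T(6)=162, T(7)=621, T(8)=1377, T(9)=2268, T(10)=2673, T(11)=1215; answer 1215

1215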